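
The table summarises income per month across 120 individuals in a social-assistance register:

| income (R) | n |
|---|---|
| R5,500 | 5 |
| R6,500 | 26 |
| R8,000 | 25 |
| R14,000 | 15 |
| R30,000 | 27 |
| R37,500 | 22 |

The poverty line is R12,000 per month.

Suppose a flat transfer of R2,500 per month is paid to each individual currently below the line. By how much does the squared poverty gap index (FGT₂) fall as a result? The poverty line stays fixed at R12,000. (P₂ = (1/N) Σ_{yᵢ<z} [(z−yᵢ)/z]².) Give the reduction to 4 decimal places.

0.0595

Before: below the line — 5×R5,500, 26×R6,500, 25×R8,000; squared poverty gap index (FGT₂) = 0.080888.
After the R2,500 transfer: below the line — 5×R8,000, 26×R9,000, 25×R10,500; squared poverty gap index (FGT₂) = 0.021427.
Reduction = 0.080888 − 0.021427 = 0.0595.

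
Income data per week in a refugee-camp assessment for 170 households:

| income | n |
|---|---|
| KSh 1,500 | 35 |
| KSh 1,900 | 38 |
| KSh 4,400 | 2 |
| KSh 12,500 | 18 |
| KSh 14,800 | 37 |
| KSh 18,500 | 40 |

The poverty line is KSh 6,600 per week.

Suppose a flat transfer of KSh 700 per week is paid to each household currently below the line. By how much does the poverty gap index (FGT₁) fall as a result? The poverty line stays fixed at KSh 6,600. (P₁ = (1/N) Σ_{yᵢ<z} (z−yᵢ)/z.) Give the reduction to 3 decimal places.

0.047

Before: below the line — 35×KSh 1,500, 38×KSh 1,900, 2×KSh 4,400; poverty gap index (FGT₁) = 0.32219.
After the KSh 700 transfer: below the line — 35×KSh 2,200, 38×KSh 2,600, 2×KSh 5,100; poverty gap index (FGT₁) = 0.27540.
Reduction = 0.32219 − 0.27540 = 0.047.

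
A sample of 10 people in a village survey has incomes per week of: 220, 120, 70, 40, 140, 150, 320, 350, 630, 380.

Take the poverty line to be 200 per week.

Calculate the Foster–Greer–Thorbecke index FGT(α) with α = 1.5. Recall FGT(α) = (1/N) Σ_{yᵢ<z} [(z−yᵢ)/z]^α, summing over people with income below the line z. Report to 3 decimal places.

0.178

Incomes under z: 40, 70, 120, 140, 150 (q = 5 of N = 10).
Gap ratios (z−y)/z: (200−40)/200 = 0.8000; (200−70)/200 = 0.6500; (200−120)/200 = 0.4000; (200−140)/200 = 0.3000; (200−150)/200 = 0.2500.
Raised to α = 1.5: 0.71554; 0.52405; 0.25298; 0.16432; 0.12500.
Sum = 1.781887; FGT(1.5) = 1.781887 / 10 = 0.178.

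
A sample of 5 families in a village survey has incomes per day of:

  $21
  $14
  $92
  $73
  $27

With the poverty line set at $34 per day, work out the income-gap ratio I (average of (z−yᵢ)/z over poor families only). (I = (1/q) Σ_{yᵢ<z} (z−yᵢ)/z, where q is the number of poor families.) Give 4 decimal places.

Incomes under z: $14, $21, $27 (q = 3 of N = 5).
Relative gaps: 0.5882, 0.3824, 0.2059; sum = 1.176471.
The income-gap ratio divides by q (the poor only): 1.176471 / 3 = 0.3922.

0.3922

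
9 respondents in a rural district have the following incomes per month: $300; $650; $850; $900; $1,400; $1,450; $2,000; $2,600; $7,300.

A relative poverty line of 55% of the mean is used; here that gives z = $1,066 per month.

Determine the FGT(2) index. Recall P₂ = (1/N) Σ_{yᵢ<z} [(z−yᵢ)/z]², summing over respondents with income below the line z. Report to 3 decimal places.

Below z: $300, $650, $850, $900 (q = 4 of N = 9).
Gap ratios (z−y)/z: (1066−300)/1066 = 0.7186; (1066−650)/1066 = 0.3902; (1066−850)/1066 = 0.2026; (1066−900)/1066 = 0.1557.
Squared: 0.5163; 0.1523; 0.0411; 0.0242.
Sum = 0.733946; P₂ = 0.733946 / 9 = 0.082.

0.082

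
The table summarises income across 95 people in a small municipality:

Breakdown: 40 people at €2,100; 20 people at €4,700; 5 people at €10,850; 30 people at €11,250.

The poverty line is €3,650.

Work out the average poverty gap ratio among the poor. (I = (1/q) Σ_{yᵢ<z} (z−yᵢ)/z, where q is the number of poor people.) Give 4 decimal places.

0.4247

Below z: 40×€2,100 (q = 40 of N = 95).
Shortfall ratios (z−y)/z: 0.4247 (×40); sum = 16.986301.
I averages over the q = 40 poor units only: 16.986301 / 40 = 0.4247.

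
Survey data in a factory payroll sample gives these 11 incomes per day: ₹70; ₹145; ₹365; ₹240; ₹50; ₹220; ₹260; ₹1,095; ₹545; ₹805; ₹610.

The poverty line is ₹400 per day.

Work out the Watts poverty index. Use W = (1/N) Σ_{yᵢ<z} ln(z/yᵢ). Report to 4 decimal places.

0.5880

Below z: ₹50, ₹70, ₹145, ₹220, ₹240, ₹260, ₹365 (q = 7 of N = 11).
Log gaps: ln(400/50) = 2.0794; ln(400/70) = 1.7430; ln(400/145) = 1.0147; ln(400/220) = 0.5978; ln(400/240) = 0.5108; ln(400/260) = 0.4308; ln(400/365) = 0.0916.
W = 6.468154 / 11 = 0.5880.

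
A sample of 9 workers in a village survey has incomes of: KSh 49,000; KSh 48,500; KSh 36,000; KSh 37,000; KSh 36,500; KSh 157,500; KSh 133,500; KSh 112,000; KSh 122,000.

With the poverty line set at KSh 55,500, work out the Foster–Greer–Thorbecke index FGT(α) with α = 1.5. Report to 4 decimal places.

0.0762

Below z: KSh 36,000, KSh 36,500, KSh 37,000, KSh 48,500, KSh 49,000 (q = 5 of N = 9).
Shortfall ratios: (55500−36000)/55500 = 0.3514; (55500−36500)/55500 = 0.3423; (55500−37000)/55500 = 0.3333; (55500−48500)/55500 = 0.1261; (55500−49000)/55500 = 0.1171.
Raised to α = 1.5: 0.20826; 0.20030; 0.19245; 0.04479; 0.04008.
Sum = 0.685891; FGT(1.5) = 0.685891 / 9 = 0.0762.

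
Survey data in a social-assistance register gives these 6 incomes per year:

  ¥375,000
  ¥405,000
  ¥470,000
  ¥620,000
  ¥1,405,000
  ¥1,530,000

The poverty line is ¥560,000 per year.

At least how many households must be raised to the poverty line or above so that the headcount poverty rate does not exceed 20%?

2

3 of the 6 households are poor, so H = 3/6 = 0.500.
A headcount ratio of at most 20% allows at most ⌊0.20 × 6⌋ = 1 poor households.
So at least 3 − 1 = 2 must be lifted.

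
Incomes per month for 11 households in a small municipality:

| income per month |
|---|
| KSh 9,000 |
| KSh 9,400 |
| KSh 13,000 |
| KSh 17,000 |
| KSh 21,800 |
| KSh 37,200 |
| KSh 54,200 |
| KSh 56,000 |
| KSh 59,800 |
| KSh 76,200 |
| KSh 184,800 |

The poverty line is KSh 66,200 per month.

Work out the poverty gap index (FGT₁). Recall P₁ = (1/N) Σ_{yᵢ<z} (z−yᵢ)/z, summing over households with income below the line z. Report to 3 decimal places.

Below z: KSh 9,000, KSh 9,400, KSh 13,000, KSh 17,000, KSh 21,800, KSh 37,200, KSh 54,200, KSh 56,000, KSh 59,800 (q = 9 of N = 11).
Normalized shortfalls: (66200−9000)/66200 = 0.8640; (66200−9400)/66200 = 0.8580; (66200−13000)/66200 = 0.8036; (66200−17000)/66200 = 0.7432; (66200−21800)/66200 = 0.6707; (66200−37200)/66200 = 0.4381; (66200−54200)/66200 = 0.1813; (66200−56000)/66200 = 0.1541; (66200−59800)/66200 = 0.0967.
Σ = 4.809668. Dividing by the full population N = 11 gives P₁ = 0.437.

0.437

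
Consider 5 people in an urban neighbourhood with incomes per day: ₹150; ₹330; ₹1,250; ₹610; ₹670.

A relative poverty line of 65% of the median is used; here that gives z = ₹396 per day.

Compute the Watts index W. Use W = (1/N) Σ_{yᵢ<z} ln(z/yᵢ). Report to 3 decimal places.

0.231

Incomes under z: ₹150, ₹330 (q = 2 of N = 5).
Log shortfalls: ln(396/150) = 0.9708; ln(396/330) = 0.1823.
W = 1.153100 / 5 = 0.231.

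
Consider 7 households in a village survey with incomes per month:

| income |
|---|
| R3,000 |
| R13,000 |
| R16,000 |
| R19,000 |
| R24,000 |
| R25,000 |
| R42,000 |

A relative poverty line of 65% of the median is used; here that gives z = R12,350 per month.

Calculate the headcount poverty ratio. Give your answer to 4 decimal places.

1 of the 7 households have income below R12,350.
H = 1/7 = 0.1429.

0.1429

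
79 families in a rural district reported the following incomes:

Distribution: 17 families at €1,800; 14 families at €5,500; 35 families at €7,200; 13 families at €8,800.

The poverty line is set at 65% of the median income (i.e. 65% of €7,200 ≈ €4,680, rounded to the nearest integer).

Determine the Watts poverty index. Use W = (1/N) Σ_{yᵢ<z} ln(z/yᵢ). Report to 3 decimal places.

0.206

Poor units: 17×€1,800 (q = 17 of N = 79).
Log gaps: ln(4680/1800) = 0.9555 (×17).
W = 16.243695 / 79 = 0.206.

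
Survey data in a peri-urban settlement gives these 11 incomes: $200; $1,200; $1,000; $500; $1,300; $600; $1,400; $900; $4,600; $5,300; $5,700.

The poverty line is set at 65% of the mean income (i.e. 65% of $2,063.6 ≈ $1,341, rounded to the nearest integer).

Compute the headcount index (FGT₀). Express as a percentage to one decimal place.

63.6%

7 of the 11 workers have income below $1,341.
H = 7/11 = 63.6%.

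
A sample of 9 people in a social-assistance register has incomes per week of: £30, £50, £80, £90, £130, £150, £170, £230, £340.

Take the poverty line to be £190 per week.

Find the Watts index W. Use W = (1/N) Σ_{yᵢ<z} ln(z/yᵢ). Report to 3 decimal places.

Incomes under z: £30, £50, £80, £90, £130, £150, £170 (q = 7 of N = 9).
Log gaps: ln(190/30) = 1.8458; ln(190/50) = 1.3350; ln(190/80) = 0.8650; ln(190/90) = 0.7472; ln(190/130) = 0.3795; ln(190/150) = 0.2364; ln(190/170) = 0.1112.
W = 5.520144 / 9 = 0.613.

0.613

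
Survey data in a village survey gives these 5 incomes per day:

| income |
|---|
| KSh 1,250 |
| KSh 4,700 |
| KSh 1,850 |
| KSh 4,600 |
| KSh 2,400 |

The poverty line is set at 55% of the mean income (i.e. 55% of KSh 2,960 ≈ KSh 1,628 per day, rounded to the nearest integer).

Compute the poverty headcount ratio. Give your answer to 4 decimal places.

1 of the 5 people have income below KSh 1,628.
H = 1/5 = 0.2000.

0.2000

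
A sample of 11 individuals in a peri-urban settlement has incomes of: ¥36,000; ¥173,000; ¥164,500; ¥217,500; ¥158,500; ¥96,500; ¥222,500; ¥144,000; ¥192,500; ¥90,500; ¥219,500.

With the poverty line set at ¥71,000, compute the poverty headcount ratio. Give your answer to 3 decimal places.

1 of the 11 individuals have income below ¥71,000.
H = 1/11 = 0.091.

0.091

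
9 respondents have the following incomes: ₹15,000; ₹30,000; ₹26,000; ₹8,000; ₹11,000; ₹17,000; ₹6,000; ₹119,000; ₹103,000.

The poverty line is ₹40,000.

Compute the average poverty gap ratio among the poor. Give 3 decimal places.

0.596

Poor units: ₹6,000, ₹8,000, ₹11,000, ₹15,000, ₹17,000, ₹26,000, ₹30,000 (q = 7 of N = 9).
Relative gaps: 0.8500, 0.8000, 0.7250, 0.6250, 0.5750, 0.3500, 0.2500; sum = 4.175000.
The income-gap ratio divides by q (the poor only): 4.175000 / 7 = 0.596.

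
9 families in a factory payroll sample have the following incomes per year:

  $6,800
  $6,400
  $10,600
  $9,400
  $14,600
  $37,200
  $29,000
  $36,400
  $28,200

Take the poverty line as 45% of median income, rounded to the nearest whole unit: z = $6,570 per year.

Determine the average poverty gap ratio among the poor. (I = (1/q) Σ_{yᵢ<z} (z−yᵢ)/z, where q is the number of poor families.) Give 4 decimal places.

Below z: $6,400 (q = 1 of N = 9).
Relative gaps: 0.0259; sum = 0.025875.
I averages over the q = 1 poor units only: 0.025875 / 1 = 0.0259.

0.0259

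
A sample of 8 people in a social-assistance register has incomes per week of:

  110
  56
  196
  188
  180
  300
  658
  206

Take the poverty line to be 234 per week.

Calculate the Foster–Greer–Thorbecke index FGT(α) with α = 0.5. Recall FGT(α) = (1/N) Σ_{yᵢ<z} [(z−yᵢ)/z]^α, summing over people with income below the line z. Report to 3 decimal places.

Poor units: 56, 110, 180, 188, 196, 206 (q = 6 of N = 8).
Normalized shortfalls: (234−56)/234 = 0.7607; (234−110)/234 = 0.5299; (234−180)/234 = 0.2308; (234−188)/234 = 0.1966; (234−196)/234 = 0.1624; (234−206)/234 = 0.1197.
Raised to α = 0.5: 0.87217; 0.72795; 0.48038; 0.44337; 0.40298; 0.34592.
Sum = 3.272780; FGT(0.5) = 3.272780 / 8 = 0.409.

0.409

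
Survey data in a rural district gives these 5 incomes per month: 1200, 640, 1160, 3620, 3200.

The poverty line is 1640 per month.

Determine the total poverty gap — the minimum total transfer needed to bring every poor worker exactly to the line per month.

Below z: 640, 1160, 1200 (q = 3 of N = 5).
Individual gaps: 1640−640 = 1000; 1640−1160 = 480; 1640−1200 = 440.
Aggregate gap = 1920.

1920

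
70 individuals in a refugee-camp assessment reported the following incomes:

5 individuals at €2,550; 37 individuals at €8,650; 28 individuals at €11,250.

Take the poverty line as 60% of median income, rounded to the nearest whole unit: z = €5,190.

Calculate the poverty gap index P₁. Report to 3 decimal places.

Poor units: 5×€2,550 (q = 5 of N = 70).
Shortfall ratios: (5190−2550)/5190 = 0.5087 (×5).
Sum of shortfalls = 2.543353; P₁ averages over all N: 2.543353 / 70 = 0.036.

0.036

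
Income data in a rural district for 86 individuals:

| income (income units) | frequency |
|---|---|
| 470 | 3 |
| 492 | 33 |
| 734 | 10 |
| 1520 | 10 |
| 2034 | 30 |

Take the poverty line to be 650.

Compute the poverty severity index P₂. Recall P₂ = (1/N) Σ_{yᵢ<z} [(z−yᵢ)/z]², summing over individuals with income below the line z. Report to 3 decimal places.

0.025

Poor units: 3×470, 33×492 (q = 36 of N = 86).
Gap ratios (z−y)/z: (650−470)/650 = 0.2769 (×3); (650−492)/650 = 0.2431 (×33).
Squared: 0.0767 (×3); 0.0591 (×33).
Sum = 2.179910; P₂ = 2.179910 / 86 = 0.025.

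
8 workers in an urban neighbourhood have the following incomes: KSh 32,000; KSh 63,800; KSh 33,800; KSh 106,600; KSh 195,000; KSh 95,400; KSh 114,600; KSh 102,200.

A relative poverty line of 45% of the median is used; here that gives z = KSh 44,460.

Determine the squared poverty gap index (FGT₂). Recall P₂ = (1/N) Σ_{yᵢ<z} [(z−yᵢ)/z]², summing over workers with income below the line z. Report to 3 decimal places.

Below the line: KSh 32,000, KSh 33,800 (q = 2 of N = 8).
Relative gaps: (44460−32000)/44460 = 0.2803; (44460−33800)/44460 = 0.2398.
Squared: 0.0785; 0.0575.
Sum = 0.136029; P₂ = 0.136029 / 8 = 0.017.

0.017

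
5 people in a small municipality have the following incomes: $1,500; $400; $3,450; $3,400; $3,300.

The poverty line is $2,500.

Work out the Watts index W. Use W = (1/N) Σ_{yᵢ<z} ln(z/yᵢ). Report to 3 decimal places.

0.469

Below z: $400, $1,500 (q = 2 of N = 5).
Log shortfalls: ln(2500/400) = 1.8326; ln(2500/1500) = 0.5108.
W = 2.343407 / 5 = 0.469.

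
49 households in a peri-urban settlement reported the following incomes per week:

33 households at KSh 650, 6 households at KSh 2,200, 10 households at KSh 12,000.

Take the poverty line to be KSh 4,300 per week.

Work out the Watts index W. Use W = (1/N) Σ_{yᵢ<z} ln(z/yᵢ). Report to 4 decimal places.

Below the line: 33×KSh 650, 6×KSh 2,200 (q = 39 of N = 49).
Log shortfalls: ln(4300/650) = 1.8894 (×33); ln(4300/2200) = 0.6702 (×6).
W = 66.371078 / 49 = 1.3545.

1.3545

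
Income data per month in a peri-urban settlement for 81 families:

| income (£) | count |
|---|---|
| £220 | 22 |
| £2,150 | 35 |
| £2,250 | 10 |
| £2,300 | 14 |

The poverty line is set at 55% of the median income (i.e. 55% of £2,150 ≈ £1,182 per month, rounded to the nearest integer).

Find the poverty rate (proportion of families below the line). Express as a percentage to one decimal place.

27.2%

22 of the 81 families have income below £1,182.
H = 22/81 = 27.2%.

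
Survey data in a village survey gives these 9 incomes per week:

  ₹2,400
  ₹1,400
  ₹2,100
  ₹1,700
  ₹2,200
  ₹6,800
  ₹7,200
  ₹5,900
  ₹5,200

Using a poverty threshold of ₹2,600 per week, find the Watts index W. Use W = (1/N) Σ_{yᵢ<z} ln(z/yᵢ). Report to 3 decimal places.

Incomes under z: ₹1,400, ₹1,700, ₹2,100, ₹2,200, ₹2,400 (q = 5 of N = 9).
ln(z/y) terms: ln(2600/1400) = 0.6190; ln(2600/1700) = 0.4249; ln(2600/2100) = 0.2136; ln(2600/2200) = 0.1671; ln(2600/2400) = 0.0800.
W = 1.504593 / 9 = 0.167.

0.167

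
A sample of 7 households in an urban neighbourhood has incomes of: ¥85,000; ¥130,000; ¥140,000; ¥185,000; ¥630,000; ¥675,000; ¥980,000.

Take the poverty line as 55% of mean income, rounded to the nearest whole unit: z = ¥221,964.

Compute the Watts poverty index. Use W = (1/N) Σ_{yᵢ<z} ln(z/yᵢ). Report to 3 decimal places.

Poor units: ¥85,000, ¥130,000, ¥140,000, ¥185,000 (q = 4 of N = 7).
ln(z/y) terms: ln(221964/85000) = 0.9599; ln(221964/130000) = 0.5350; ln(221964/140000) = 0.4609; ln(221964/185000) = 0.1822.
W = 2.137877 / 7 = 0.305.

0.305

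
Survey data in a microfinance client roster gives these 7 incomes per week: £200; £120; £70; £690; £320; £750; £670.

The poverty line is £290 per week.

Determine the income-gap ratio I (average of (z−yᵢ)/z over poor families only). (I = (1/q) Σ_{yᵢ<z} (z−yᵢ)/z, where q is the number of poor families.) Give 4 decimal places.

Below the line: £70, £120, £200 (q = 3 of N = 7).
Shortfall ratios (z−y)/z: 0.7586, 0.5862, 0.3103; sum = 1.655172.
The income-gap ratio divides by q (the poor only): 1.655172 / 3 = 0.5517.

0.5517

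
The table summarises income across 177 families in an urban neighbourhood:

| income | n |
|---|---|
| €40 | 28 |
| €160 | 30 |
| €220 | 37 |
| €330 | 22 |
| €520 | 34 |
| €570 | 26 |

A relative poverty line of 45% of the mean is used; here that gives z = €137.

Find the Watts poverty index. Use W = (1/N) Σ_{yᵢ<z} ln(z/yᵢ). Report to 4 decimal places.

0.1948

Below the line: 28×€40 (q = 28 of N = 177).
Log shortfalls: ln(137/40) = 1.2311 (×28).
W = 34.470841 / 177 = 0.1948.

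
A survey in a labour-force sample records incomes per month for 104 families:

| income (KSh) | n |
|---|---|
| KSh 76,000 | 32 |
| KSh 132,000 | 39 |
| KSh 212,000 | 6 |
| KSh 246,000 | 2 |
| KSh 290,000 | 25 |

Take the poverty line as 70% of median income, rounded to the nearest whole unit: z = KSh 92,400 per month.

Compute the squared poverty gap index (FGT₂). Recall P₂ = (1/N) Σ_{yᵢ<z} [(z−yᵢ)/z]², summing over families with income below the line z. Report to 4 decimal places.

0.0097

Poor units: 32×KSh 76,000 (q = 32 of N = 104).
Gap ratios (z−y)/z: (92400−76000)/92400 = 0.1775 (×32).
Squared: 0.0315 (×32).
Sum = 1.008077; P₂ = 1.008077 / 104 = 0.0097.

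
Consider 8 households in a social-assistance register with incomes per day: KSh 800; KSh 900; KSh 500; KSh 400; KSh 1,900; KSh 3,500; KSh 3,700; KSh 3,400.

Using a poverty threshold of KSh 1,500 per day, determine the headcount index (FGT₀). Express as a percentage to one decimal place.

4 of the 8 households have income below KSh 1,500.
H = 4/8 = 50.0%.

50.0%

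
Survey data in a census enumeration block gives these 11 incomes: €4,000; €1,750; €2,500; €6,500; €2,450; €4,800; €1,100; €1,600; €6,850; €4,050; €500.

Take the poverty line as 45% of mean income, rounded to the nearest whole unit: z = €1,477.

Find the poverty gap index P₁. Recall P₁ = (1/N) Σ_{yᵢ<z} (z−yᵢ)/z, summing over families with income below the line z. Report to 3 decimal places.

0.083

Below the line: €500, €1,100 (q = 2 of N = 11).
Gap ratios (z−y)/z: (1477−500)/1477 = 0.6615; (1477−1100)/1477 = 0.2552.
Σ = 0.916723. Dividing by the full population N = 11 gives P₁ = 0.083.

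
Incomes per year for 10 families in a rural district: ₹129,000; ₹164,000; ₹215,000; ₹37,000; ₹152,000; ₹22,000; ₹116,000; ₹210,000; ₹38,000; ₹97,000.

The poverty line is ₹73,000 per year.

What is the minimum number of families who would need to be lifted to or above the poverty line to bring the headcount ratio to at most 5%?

Currently q = 3 of N = 10 are below the line (H = 0.300).
A headcount ratio of at most 5% allows at most ⌊0.05 × 10⌋ = 0 poor families.
So at least 3 − 0 = 3 must be lifted.

3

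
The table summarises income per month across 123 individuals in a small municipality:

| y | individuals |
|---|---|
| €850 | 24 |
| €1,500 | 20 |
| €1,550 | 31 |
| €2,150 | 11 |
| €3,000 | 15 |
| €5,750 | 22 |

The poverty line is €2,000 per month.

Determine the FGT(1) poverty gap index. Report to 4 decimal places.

Incomes under z: 24×€850, 20×€1,500, 31×€1,550 (q = 75 of N = 123).
Normalized shortfalls: (2000−850)/2000 = 0.5750 (×24); (2000−1500)/2000 = 0.2500 (×20); (2000−1550)/2000 = 0.2250 (×31).
Σ = 25.775000. Dividing by the full population N = 123 gives P₁ = 0.2096.

0.2096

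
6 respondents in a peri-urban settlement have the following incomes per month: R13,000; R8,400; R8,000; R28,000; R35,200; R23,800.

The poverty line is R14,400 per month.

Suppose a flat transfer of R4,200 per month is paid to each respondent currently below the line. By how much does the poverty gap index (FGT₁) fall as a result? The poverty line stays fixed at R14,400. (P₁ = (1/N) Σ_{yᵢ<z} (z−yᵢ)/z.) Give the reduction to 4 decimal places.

Before: below the line — R8,000, R8,400, R13,000; poverty gap index (FGT₁) = 0.159722.
After the R4,200 transfer: below the line — R12,200, R12,600; poverty gap index (FGT₁) = 0.046296.
Reduction = 0.159722 − 0.046296 = 0.1134.

0.1134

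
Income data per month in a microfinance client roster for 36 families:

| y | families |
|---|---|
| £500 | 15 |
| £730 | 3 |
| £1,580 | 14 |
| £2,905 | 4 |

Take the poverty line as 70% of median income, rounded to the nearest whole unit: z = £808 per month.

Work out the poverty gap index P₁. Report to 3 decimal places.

Incomes under z: 15×£500, 3×£730 (q = 18 of N = 36).
Gap ratios (z−y)/z: (808−500)/808 = 0.3812 (×15); (808−730)/808 = 0.0965 (×3).
Sum of shortfalls = 6.007426; P₁ averages over all N: 6.007426 / 36 = 0.167.

0.167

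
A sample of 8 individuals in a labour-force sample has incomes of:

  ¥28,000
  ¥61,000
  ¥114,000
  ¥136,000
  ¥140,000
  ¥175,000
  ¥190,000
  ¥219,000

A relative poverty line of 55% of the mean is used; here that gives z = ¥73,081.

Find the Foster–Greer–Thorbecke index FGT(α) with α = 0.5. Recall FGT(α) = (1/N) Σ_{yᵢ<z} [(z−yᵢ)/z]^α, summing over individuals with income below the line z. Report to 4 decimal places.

Incomes under z: ¥28,000, ¥61,000 (q = 2 of N = 8).
Relative gaps: (73081−28000)/73081 = 0.6169; (73081−61000)/73081 = 0.1653.
Raised to α = 0.5: 0.78541; 0.40658.
Sum = 1.191990; FGT(0.5) = 1.191990 / 8 = 0.1490.

0.1490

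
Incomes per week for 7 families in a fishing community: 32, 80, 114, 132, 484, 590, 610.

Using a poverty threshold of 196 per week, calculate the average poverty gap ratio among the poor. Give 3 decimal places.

Below the line: 32, 80, 114, 132 (q = 4 of N = 7).
Shortfall ratios (z−y)/z: 0.8367, 0.5918, 0.4184, 0.3265; sum = 2.173469.
The income-gap ratio divides by q (the poor only): 2.173469 / 4 = 0.543.

0.543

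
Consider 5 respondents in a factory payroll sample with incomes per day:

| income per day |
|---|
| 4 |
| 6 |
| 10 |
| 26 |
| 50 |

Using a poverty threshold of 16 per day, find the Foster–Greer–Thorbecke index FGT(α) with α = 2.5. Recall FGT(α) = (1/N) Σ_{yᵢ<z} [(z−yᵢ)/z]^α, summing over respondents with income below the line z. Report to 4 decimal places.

0.1764

Poor units: 4, 6, 10 (q = 3 of N = 5).
Normalized shortfalls: (16−4)/16 = 0.7500; (16−6)/16 = 0.6250; (16−10)/16 = 0.3750.
Raised to α = 2.5: 0.48714; 0.30882; 0.08611.
Sum = 0.882070; FGT(2.5) = 0.882070 / 5 = 0.1764.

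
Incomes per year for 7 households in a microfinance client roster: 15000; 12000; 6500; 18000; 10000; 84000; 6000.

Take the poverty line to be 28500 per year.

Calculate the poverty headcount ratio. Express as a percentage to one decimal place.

6 of the 7 households have income below 28500.
H = 6/7 = 85.7%.

85.7%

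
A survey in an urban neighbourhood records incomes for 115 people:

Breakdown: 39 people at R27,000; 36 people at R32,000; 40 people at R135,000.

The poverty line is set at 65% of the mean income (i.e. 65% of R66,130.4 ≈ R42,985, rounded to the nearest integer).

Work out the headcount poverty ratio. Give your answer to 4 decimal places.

0.6522

75 of the 115 people have income below R42,985.
H = 75/115 = 0.6522.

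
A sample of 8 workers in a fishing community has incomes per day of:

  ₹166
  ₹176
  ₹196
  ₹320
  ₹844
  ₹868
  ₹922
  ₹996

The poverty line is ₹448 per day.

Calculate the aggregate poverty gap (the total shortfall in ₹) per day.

₹934

Below z: ₹166, ₹176, ₹196, ₹320 (q = 4 of N = 8).
Individual gaps: 448−166 = 282; 448−176 = 272; 448−196 = 252; 448−320 = 128.
Aggregate gap = ₹934.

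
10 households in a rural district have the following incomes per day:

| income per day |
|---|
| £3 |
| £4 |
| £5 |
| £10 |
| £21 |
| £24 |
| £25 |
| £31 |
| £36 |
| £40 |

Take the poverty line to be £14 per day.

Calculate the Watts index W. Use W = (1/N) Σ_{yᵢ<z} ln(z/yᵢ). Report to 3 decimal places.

0.416

Incomes under z: £3, £4, £5, £10 (q = 4 of N = 10).
Log shortfalls: ln(14/3) = 1.5404; ln(14/4) = 1.2528; ln(14/5) = 1.0296; ln(14/10) = 0.3365.
W = 4.159300 / 10 = 0.416.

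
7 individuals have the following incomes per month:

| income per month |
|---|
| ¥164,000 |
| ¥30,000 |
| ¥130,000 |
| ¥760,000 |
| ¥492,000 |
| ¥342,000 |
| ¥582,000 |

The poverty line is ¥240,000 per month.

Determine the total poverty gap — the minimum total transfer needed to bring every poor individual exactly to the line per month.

¥396,000

Below the line: ¥30,000, ¥130,000, ¥164,000 (q = 3 of N = 7).
Individual gaps: 240000−30000 = 210000; 240000−130000 = 110000; 240000−164000 = 76000.
Aggregate gap = ¥396,000.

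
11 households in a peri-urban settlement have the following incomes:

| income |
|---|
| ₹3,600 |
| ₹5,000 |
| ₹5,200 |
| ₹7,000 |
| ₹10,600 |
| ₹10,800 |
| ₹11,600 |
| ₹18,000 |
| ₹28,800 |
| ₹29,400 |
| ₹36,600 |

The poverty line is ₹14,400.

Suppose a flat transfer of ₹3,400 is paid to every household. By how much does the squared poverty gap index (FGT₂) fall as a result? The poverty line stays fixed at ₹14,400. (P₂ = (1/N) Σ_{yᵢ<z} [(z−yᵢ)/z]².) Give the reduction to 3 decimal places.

0.105

Before: below the line — ₹3,600, ₹5,000, ₹5,200, ₹7,000, ₹10,600, ₹10,800, ₹11,600; squared poverty gap index (FGT₂) = 0.16644.
After the ₹3,400 transfer: below the line — ₹7,000, ₹8,400, ₹8,600, ₹10,400, ₹14,000, ₹14,200; squared poverty gap index (FGT₂) = 0.06164.
Reduction = 0.16644 − 0.06164 = 0.105.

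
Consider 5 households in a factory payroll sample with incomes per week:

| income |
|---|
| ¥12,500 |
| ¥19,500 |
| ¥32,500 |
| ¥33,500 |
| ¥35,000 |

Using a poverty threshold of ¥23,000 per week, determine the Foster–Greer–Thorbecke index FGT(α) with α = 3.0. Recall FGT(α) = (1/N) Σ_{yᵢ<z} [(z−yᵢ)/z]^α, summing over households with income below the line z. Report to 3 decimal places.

Incomes under z: ¥12,500, ¥19,500 (q = 2 of N = 5).
Gap ratios (z−y)/z: (23000−12500)/23000 = 0.4565; (23000−19500)/23000 = 0.1522.
Raised to α = 3.0: 0.09514; 0.00352.
Sum = 0.098669; FGT(3.0) = 0.098669 / 5 = 0.020.

0.020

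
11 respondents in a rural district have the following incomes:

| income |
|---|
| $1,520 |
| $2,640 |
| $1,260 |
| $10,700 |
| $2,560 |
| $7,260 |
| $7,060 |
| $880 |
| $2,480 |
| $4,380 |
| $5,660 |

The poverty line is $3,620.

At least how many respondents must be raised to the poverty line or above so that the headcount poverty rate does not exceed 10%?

5

6 of the 11 respondents are poor, so H = 6/11 = 0.545.
A headcount ratio of at most 10% allows at most ⌊0.10 × 11⌋ = 1 poor respondents.
So at least 6 − 1 = 5 must be lifted.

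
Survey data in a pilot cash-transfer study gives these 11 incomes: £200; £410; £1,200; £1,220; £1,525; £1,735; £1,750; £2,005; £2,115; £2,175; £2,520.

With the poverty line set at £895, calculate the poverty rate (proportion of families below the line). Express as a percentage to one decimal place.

18.2%

2 of the 11 families have income below £895.
H = 2/11 = 18.2%.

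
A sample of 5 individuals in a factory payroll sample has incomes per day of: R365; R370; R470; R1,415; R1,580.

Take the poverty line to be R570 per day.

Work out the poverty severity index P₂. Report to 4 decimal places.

0.0566

Below the line: R365, R370, R470 (q = 3 of N = 5).
Relative gaps: (570−365)/570 = 0.3596; (570−370)/570 = 0.3509; (570−470)/570 = 0.1754.
Squared: 0.1293; 0.1231; 0.0308.
Sum = 0.283241; P₂ = 0.283241 / 5 = 0.0566.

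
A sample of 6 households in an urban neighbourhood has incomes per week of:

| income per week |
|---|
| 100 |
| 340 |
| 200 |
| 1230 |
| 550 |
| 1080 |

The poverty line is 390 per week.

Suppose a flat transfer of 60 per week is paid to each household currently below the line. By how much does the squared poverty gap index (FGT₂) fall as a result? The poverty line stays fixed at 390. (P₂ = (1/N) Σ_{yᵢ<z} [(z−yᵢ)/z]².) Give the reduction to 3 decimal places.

Before: below the line — 100, 200, 340; squared poverty gap index (FGT₂) = 0.13445.
After the 60 transfer: below the line — 160, 260; squared poverty gap index (FGT₂) = 0.07648.
Reduction = 0.13445 − 0.07648 = 0.058.

0.058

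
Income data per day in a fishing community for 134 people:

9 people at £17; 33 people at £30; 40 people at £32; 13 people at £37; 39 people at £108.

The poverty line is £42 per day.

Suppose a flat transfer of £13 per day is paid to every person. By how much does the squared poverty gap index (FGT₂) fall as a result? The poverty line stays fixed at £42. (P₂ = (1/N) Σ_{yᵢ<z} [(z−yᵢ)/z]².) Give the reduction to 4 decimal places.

0.0567

Before: below the line — 9×£17, 33×£30, 40×£32, 13×£37; squared poverty gap index (FGT₂) = 0.062198.
After the £13 transfer: below the line — 9×£30; squared poverty gap index (FGT₂) = 0.005483.
Reduction = 0.062198 − 0.005483 = 0.0567.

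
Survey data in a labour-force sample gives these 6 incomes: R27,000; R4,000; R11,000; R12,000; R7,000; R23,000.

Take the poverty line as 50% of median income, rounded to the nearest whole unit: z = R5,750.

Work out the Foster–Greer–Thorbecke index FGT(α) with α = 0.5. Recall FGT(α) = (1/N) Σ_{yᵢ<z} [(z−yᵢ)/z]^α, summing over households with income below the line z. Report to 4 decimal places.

0.0919

Poor units: R4,000 (q = 1 of N = 6).
Shortfall ratios: (5750−4000)/5750 = 0.3043.
Raised to α = 0.5: 0.55168.
Sum = 0.551677; FGT(0.5) = 0.551677 / 6 = 0.0919.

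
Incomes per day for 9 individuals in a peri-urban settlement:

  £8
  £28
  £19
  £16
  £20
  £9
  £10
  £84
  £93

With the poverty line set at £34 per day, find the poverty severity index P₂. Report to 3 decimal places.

0.255

Below z: £8, £9, £10, £16, £19, £20, £28 (q = 7 of N = 9).
Relative gaps: (34−8)/34 = 0.7647; (34−9)/34 = 0.7353; (34−10)/34 = 0.7059; (34−16)/34 = 0.5294; (34−19)/34 = 0.4412; (34−20)/34 = 0.4118; (34−28)/34 = 0.1765.
Squared: 0.5848; 0.5407; 0.4983; 0.2803; 0.1946; 0.1696; 0.0311.
Sum = 2.299308; P₂ = 2.299308 / 9 = 0.255.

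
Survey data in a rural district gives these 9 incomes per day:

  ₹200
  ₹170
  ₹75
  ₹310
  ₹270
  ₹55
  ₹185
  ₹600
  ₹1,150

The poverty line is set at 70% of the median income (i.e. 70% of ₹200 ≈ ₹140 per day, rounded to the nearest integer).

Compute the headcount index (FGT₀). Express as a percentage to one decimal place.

22.2%

2 of the 9 families have income below ₹140.
H = 2/9 = 22.2%.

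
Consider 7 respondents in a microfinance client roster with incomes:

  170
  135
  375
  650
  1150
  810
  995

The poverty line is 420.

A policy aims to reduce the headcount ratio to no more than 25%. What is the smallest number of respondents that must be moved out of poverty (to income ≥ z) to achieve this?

2

3 of the 7 respondents are poor, so H = 3/7 = 0.429.
A headcount ratio of at most 25% allows at most ⌊0.25 × 7⌋ = 1 poor respondents.
So at least 3 − 1 = 2 must be lifted.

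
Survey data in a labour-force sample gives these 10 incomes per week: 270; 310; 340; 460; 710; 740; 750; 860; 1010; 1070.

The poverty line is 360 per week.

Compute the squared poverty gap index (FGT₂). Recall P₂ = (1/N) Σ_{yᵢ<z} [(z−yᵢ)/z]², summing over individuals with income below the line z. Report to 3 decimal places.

0.008

Incomes under z: 270, 310, 340 (q = 3 of N = 10).
Normalized shortfalls: (360−270)/360 = 0.2500; (360−310)/360 = 0.1389; (360−340)/360 = 0.0556.
Squared: 0.0625; 0.0193; 0.0031.
Sum = 0.084877; P₂ = 0.084877 / 10 = 0.008.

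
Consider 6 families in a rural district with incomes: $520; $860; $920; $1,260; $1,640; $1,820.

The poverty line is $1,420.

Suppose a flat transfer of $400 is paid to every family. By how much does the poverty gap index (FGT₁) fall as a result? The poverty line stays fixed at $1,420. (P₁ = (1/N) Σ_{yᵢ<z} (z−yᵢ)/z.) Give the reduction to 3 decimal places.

Before: below the line — $520, $860, $920, $1,260; poverty gap index (FGT₁) = 0.24883.
After the $400 transfer: below the line — $920, $1,260, $1,320; poverty gap index (FGT₁) = 0.08920.
Reduction = 0.24883 − 0.08920 = 0.160.

0.160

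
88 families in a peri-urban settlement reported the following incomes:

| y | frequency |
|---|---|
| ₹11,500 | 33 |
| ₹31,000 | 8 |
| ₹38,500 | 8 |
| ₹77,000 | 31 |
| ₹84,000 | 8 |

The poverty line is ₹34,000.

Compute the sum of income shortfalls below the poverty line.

Below the line: 33×₹11,500, 8×₹31,000 (q = 41 of N = 88).
Individual gaps: 33×(34000−11500) = 742500; 8×(34000−31000) = 24000.
Aggregate gap = ₹766,500.

₹766,500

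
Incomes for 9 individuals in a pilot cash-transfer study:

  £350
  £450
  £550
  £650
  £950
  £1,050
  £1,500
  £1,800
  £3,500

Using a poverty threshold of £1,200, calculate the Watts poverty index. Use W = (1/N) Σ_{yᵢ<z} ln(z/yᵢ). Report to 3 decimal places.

Below the line: £350, £450, £550, £650, £950, £1,050 (q = 6 of N = 9).
ln(z/y) terms: ln(1200/350) = 1.2321; ln(1200/450) = 0.9808; ln(1200/550) = 0.7802; ln(1200/650) = 0.6131; ln(1200/950) = 0.2336; ln(1200/1050) = 0.1335.
W = 3.973382 / 9 = 0.441.

0.441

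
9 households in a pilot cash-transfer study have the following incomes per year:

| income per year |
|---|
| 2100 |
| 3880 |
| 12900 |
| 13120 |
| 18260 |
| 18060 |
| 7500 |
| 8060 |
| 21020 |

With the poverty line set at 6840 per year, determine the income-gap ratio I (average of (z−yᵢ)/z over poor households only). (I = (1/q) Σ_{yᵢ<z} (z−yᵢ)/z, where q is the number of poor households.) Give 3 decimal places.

Poor units: 2100, 3880 (q = 2 of N = 9).
Relative gaps: 0.6930, 0.4327; sum = 1.125731.
The income-gap ratio divides by q (the poor only): 1.125731 / 2 = 0.563.

0.563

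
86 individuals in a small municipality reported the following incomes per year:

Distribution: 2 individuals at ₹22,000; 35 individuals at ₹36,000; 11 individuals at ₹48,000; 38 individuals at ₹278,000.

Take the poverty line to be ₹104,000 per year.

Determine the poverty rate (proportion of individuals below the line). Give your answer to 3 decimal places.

0.558

48 of the 86 individuals have income below ₹104,000.
H = 48/86 = 0.558.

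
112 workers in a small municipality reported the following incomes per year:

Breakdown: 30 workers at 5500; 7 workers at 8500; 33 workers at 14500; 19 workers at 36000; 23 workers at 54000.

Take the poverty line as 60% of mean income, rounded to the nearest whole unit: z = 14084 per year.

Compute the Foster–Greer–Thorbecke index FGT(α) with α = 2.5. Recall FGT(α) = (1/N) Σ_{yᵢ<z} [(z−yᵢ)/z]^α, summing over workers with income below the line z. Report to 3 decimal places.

Incomes under z: 30×5500, 7×8500 (q = 37 of N = 112).
Shortfall ratios: (14084−5500)/14084 = 0.6095 (×30); (14084−8500)/14084 = 0.3965 (×7).
Raised to α = 2.5: 0.29001 (×30); 0.09898 (×7).
Sum = 9.393087; FGT(2.5) = 9.393087 / 112 = 0.084.

0.084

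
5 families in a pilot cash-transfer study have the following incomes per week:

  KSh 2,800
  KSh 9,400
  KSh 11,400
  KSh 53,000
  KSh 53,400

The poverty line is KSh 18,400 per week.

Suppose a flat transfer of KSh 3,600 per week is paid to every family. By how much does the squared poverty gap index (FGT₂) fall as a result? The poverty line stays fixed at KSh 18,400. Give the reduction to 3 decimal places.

Before: below the line — KSh 2,800, KSh 9,400, KSh 11,400; squared poverty gap index (FGT₂) = 0.22056.
After the KSh 3,600 transfer: below the line — KSh 6,400, KSh 13,000, KSh 15,000; squared poverty gap index (FGT₂) = 0.10912.
Reduction = 0.22056 − 0.10912 = 0.111.

0.111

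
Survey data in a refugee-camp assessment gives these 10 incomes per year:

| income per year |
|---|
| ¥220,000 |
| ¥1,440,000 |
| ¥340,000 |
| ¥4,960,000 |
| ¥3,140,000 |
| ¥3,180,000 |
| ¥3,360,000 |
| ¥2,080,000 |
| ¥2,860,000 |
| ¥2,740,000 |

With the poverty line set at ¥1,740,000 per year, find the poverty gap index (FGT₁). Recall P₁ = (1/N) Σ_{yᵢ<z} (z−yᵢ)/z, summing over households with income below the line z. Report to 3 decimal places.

Below the line: ¥220,000, ¥340,000, ¥1,440,000 (q = 3 of N = 10).
Relative gaps: (1740000−220000)/1740000 = 0.8736; (1740000−340000)/1740000 = 0.8046; (1740000−1440000)/1740000 = 0.1724.
Σ = 1.850575. Dividing by the full population N = 10 gives P₁ = 0.185.

0.185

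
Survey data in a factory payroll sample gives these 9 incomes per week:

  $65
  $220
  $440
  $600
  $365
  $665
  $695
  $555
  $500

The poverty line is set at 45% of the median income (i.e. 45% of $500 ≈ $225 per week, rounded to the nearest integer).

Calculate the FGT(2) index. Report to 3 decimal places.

Below the line: $65, $220 (q = 2 of N = 9).
Shortfall ratios: (225−65)/225 = 0.7111; (225−220)/225 = 0.0222.
Squared: 0.5057; 0.0005.
Sum = 0.506173; P₂ = 0.506173 / 9 = 0.056.

0.056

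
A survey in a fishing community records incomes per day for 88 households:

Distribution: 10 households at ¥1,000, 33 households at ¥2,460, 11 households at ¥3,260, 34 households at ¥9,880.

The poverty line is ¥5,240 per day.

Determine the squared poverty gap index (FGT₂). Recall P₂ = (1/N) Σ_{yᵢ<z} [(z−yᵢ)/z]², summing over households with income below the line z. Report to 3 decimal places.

0.198

Below the line: 10×¥1,000, 33×¥2,460, 11×¥3,260 (q = 54 of N = 88).
Relative gaps: (5240−1000)/5240 = 0.8092 (×10); (5240−2460)/5240 = 0.5305 (×33); (5240−3260)/5240 = 0.3779 (×11).
Squared: 0.6547 (×10); 0.2815 (×33); 0.1428 (×11).
Sum = 17.406387; P₂ = 17.406387 / 88 = 0.198.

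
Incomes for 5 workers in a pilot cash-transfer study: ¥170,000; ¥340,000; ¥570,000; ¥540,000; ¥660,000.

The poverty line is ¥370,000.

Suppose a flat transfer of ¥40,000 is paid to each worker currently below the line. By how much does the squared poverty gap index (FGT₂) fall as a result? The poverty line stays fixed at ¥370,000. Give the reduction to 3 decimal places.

0.022

Before: below the line — ¥170,000, ¥340,000; squared poverty gap index (FGT₂) = 0.05975.
After the ¥40,000 transfer: below the line — ¥210,000; squared poverty gap index (FGT₂) = 0.03740.
Reduction = 0.05975 − 0.03740 = 0.022.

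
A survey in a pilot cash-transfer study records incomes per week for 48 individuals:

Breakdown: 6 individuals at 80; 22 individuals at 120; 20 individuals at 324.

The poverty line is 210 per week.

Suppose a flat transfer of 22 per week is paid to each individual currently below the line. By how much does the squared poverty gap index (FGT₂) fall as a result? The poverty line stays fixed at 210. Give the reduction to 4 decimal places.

Before: below the line — 6×80, 22×120; squared poverty gap index (FGT₂) = 0.132086.
After the 22 transfer: below the line — 6×102, 22×142; squared poverty gap index (FGT₂) = 0.081119.
Reduction = 0.132086 − 0.081119 = 0.0510.

0.0510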